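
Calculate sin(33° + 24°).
sin(33° + 24°) = sin 33° cos 24° + cos 33° sin 24° = 0.8387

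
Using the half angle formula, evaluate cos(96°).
cos(96°) = -√((1 + cos 192°)/2) = -0.1045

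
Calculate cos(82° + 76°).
cos(82° + 76°) = cos 82° cos 76° - sin 82° sin 76° = -0.9272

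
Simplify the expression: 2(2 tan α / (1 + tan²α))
2(2 tan α / (1 + tan²α)) = 2(sin(2α)) (using Double angle)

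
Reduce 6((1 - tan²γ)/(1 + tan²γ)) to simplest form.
6((1 - tan²γ)/(1 + tan²γ)) = 6(cos(2γ)) (using Double angle)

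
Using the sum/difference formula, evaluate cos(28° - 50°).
cos(28° - 50°) = cos 28° cos 50° + sin 28° sin 50° = 0.9272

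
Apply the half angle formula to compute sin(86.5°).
sin(86.5°) = √((1 - cos 173°)/2) = 0.9981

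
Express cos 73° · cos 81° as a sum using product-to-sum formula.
cos 73° cos 81° = (1/2)[cos(73°-81°) + cos(73°+81°)]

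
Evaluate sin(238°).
sin(238°) = -0.848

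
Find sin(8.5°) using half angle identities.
sin(8.5°) = √((1 - cos 17°)/2) = 0.1478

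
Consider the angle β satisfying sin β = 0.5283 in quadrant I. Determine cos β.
cos β = √(1 - sin²β) = 0.8491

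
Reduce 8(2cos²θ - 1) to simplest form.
8(2cos²θ - 1) = 8(cos(2θ)) (using Double angle)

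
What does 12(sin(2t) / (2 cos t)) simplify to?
12(sin(2t) / (2 cos t)) = 12(sin t) (using Double angle)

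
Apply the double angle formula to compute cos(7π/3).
cos(7π/3) = 1 - 2sin²7π/6 = 1/2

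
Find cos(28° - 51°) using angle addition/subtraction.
cos(28° - 51°) = cos 28° cos 51° + sin 28° sin 51° = 0.9205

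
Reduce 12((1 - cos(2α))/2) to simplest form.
12((1 - cos(2α))/2) = 12(sin²α) (using Power reduction)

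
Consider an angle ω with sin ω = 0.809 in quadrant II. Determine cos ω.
cos ω = ±√(1 - sin²ω) = -0.5878 (negative in QII)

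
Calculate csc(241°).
csc(241°) = -1.143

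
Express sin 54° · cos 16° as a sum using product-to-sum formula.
sin 54° cos 16° = (1/2)[sin(54°+16°) + sin(54°-16°)]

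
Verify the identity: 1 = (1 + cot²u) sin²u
RHS = csc²u · sin²u = (1/sin²u) · sin²u = 1 = LHS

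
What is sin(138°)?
sin(138°) = 0.6691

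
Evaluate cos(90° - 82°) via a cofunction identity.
cos(90° - 82°) = sin(82°) = 0.9903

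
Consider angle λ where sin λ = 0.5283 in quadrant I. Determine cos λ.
cos λ = √(1 - sin²λ) = 0.8491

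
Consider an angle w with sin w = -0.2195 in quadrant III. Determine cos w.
cos w = ±√(1 - sin²w) = -0.9756 (negative in QIII)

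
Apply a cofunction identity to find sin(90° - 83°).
sin(90° - 83°) = cos(83°) = 0.1219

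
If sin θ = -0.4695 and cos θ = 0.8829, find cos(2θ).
cos(2θ) = cos²θ - sin²θ = 0.5591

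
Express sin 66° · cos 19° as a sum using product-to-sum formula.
sin 66° cos 19° = (1/2)[sin(66°+19°) + sin(66°-19°)]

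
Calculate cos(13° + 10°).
cos(13° + 10°) = cos 13° cos 10° - sin 13° sin 10° = 0.9205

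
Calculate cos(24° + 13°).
cos(24° + 13°) = cos 24° cos 13° - sin 24° sin 13° = 0.7986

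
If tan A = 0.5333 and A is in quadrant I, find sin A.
sin A = 0.4706 (using tan²A + 1 = sec²A)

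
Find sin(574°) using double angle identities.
sin(574°) = 2 sin 287° cos 287° = -0.5592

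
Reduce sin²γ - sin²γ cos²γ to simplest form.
sin²γ - sin²γ cos²γ = sin⁴γ (using Factoring)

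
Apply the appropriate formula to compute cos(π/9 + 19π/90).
cos(π/9 + 19π/90) = cos π/9 cos 19π/90 - sin π/9 sin 19π/90 = 0.5299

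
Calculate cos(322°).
cos(322°) = 0.788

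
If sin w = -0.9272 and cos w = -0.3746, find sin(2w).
sin(2w) = 2 sin w cos w = 0.6947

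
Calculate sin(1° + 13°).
sin(1° + 13°) = sin 1° cos 13° + cos 1° sin 13° = 0.2419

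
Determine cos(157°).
cos(157°) = -0.9205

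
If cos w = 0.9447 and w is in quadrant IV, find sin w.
sin w = -0.3279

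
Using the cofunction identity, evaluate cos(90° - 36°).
cos(90° - 36°) = sin(36°) = 0.5878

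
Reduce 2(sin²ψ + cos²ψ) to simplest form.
2(sin²ψ + cos²ψ) = 2 (using Pythagorean identity)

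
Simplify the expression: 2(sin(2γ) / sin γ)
2(sin(2γ) / sin γ) = 2(2 cos γ) (using Double angle)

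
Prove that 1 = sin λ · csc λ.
RHS = sin λ · (1/sin λ) = 1 = LHS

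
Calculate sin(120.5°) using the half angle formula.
sin(120.5°) = √((1 - cos 241°)/2) = 0.8616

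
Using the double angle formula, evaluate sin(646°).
sin(646°) = 2 sin 323° cos 323° = -0.9613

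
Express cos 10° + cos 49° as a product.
cos 10° + cos 49° = 2 cos(29.5°) cos(-19.5°)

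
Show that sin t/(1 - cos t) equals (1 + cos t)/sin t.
LHS = sin t(1 + cos t) / ((1 - cos t)(1 + cos t)) = sin t(1 + cos t) / (1 - cos²t) = sin t(1 + cos t) / sin²t = (1 + cos t)/sin t = RHS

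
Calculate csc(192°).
csc(192°) = -4.81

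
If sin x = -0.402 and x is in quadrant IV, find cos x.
cos x = 0.9156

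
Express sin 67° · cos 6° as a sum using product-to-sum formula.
sin 67° cos 6° = (1/2)[sin(67°+6°) + sin(67°-6°)]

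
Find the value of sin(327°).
sin(327°) = -0.5446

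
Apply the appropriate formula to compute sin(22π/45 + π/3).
sin(22π/45 + π/3) = sin 22π/45 cos π/3 + cos 22π/45 sin π/3 = 0.5299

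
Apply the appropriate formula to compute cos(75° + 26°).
cos(75° + 26°) = cos 75° cos 26° - sin 75° sin 26° = -0.1908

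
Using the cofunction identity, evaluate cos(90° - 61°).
cos(90° - 61°) = sin(61°) = 0.8746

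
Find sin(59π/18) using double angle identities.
sin(59π/18) = 2 sin 59π/36 cos 59π/36 = -0.766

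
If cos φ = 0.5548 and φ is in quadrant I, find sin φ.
sin φ = 0.832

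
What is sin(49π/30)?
sin(49π/30) = -0.9135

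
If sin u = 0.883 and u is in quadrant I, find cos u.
cos u = 0.4694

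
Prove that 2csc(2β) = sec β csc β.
LHS = 2/sin(2β) = 2/(2 sin β cos β) = 1/(sin β cos β) = (1/cos β)(1/sin β) = sec β csc β = RHS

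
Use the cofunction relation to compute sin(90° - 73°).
sin(90° - 73°) = cos(73°) = 0.2924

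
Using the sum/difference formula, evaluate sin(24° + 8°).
sin(24° + 8°) = sin 24° cos 8° + cos 24° sin 8° = 0.5299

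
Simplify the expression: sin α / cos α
sin α / cos α = tan α (using Quotient identity)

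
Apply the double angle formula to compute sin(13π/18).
sin(13π/18) = 2 sin 13π/36 cos 13π/36 = 0.766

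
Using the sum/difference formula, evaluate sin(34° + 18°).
sin(34° + 18°) = sin 34° cos 18° + cos 34° sin 18° = 0.788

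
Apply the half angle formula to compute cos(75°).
cos(75°) = √((1 + cos 150°)/2) = (√6-√2)/4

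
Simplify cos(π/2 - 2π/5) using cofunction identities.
cos(π/2 - 2π/5) = sin(2π/5)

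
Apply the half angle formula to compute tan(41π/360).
tan(41π/360) = sin 41π/180 / (1 + cos 41π/180) = 0.3739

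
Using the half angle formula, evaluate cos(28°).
cos(28°) = √((1 + cos 56°)/2) = 0.8829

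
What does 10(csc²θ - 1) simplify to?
10(csc²θ - 1) = 10(cot²θ) (using Pythagorean identity)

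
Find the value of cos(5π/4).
cos(5π/4) = -√2/2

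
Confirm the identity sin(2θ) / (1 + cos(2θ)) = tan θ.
LHS = 2 sin θ cos θ / (2cos²θ) = sin θ/cos θ = tan θ = RHS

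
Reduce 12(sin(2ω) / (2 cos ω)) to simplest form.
12(sin(2ω) / (2 cos ω)) = 12(sin ω) (using Double angle)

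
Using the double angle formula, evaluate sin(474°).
sin(474°) = 2 sin 237° cos 237° = 0.9135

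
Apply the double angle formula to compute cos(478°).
cos(478°) = cos²239° - sin²239° = -0.4695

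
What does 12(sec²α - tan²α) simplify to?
12(sec²α - tan²α) = 12 (using Pythagorean identity)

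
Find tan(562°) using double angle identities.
tan(562°) = 2 tan 281° / (1 - tan²281°) = 0.404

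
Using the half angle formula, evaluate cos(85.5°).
cos(85.5°) = √((1 + cos 171°)/2) = 0.07846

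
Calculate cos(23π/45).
cos(23π/45) = -0.0349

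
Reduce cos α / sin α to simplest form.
cos α / sin α = cot α (using Quotient identity)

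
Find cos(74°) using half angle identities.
cos(74°) = √((1 + cos 148°)/2) = 0.2756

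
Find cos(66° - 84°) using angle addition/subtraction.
cos(66° - 84°) = cos 66° cos 84° + sin 66° sin 84° = 0.9511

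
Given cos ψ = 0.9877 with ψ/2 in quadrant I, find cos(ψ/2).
cos(ψ/2) = ±√((1 + cos ψ)/2); positive since ψ/2 ∈ QI, so cos(ψ/2) = 0.9969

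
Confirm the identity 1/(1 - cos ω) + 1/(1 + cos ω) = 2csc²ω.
LHS = [(1 + cos ω) + (1 - cos ω)] / [(1 - cos ω)(1 + cos ω)] = 2/(1 - cos²ω) = 2/sin²ω = 2csc²ω = RHS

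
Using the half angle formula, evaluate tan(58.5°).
tan(58.5°) = sin 117° / (1 + cos 117°) = 1.632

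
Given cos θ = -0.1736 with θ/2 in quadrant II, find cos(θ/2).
cos(θ/2) = ±√((1 + cos θ)/2); negative since θ/2 ∈ QII, so cos(θ/2) = -0.6428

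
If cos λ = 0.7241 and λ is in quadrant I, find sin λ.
sin λ = 0.6897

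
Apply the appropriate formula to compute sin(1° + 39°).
sin(1° + 39°) = sin 1° cos 39° + cos 1° sin 39° = 0.6428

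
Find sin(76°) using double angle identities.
sin(76°) = 2 sin 38° cos 38° = 0.9703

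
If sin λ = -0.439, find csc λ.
csc λ = 1/sin λ = -2.278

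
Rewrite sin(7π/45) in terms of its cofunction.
sin(7π/45) = cos(π/2 - 7π/45) = cos(31π/90)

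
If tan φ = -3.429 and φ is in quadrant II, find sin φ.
sin φ = 0.96 (using tan²φ + 1 = sec²φ)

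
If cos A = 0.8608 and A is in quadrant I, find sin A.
sin A = 0.5089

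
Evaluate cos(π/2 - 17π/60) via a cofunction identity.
cos(π/2 - 17π/60) = sin(17π/60) = 0.7771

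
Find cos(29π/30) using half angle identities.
cos(29π/30) = -√((1 + cos 29π/15)/2) = -0.9945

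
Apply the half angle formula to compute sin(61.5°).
sin(61.5°) = √((1 - cos 123°)/2) = 0.8788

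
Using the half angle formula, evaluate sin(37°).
sin(37°) = √((1 - cos 74°)/2) = 0.6018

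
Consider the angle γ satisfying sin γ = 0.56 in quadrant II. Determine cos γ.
cos γ = ±√(1 - sin²γ) = -0.8285 (negative in QII)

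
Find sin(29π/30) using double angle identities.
sin(29π/30) = 2 sin 29π/60 cos 29π/60 = 0.1045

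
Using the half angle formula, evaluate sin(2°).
sin(2°) = √((1 - cos 4°)/2) = 0.0349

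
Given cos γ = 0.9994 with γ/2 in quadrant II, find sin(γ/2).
sin(γ/2) = ±√((1 - cos γ)/2); positive since γ/2 ∈ QII, so sin(γ/2) = 0.01732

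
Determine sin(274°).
sin(274°) = -0.9976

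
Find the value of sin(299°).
sin(299°) = -0.8746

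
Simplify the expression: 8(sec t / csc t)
8(sec t / csc t) = 8(tan t) (using Reciprocal identities)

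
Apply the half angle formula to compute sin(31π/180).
sin(31π/180) = √((1 - cos 31π/90)/2) = 0.515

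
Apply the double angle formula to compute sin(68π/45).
sin(68π/45) = 2 sin 34π/45 cos 34π/45 = -0.9994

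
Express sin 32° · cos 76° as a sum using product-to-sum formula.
sin 32° cos 76° = (1/2)[sin(32°+76°) + sin(32°-76°)]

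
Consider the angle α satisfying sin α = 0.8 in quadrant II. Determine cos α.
cos α = ±√(1 - sin²α) = -0.6 (negative in QII)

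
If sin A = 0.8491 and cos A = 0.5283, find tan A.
tan A = sin A / cos A = 1.607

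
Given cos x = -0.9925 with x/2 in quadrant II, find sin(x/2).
sin(x/2) = ±√((1 - cos x)/2); positive since x/2 ∈ QII, so sin(x/2) = 0.9981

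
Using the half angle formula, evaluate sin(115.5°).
sin(115.5°) = √((1 - cos 231°)/2) = 0.9026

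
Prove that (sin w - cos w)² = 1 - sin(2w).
LHS = sin²w - 2 sin w cos w + cos²w = (sin²w + cos²w) - 2 sin w cos w = 1 - sin(2w) = RHS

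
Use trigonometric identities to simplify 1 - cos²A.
1 - cos²A = sin²A (using Pythagorean identity)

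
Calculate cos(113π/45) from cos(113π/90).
cos(113π/45) = cos²113π/90 - sin²113π/90 = -0.0349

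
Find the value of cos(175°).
cos(175°) = -0.9962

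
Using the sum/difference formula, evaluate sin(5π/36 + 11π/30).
sin(5π/36 + 11π/30) = sin 5π/36 cos 11π/30 + cos 5π/36 sin 11π/30 = 0.9998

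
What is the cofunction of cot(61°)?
cot(61°) = tan(90° - 61°) = tan(29°)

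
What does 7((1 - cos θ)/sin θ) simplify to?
7((1 - cos θ)/sin θ) = 7(tan(θ/2)) (using Half angle)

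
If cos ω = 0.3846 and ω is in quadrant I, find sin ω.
sin ω = 0.9231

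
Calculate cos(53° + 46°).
cos(53° + 46°) = cos 53° cos 46° - sin 53° sin 46° = -0.1564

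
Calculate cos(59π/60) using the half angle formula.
cos(59π/60) = -√((1 + cos 59π/30)/2) = -0.9986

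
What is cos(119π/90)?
cos(119π/90) = -0.5299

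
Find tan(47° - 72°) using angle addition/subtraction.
tan(47° - 72°) = (tan 47° - tan 72°)/(1 + tan 47° tan 72°) = -0.4663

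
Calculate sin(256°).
sin(256°) = -0.9703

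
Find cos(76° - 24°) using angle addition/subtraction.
cos(76° - 24°) = cos 76° cos 24° + sin 76° sin 24° = 0.6157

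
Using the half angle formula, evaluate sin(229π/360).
sin(229π/360) = √((1 - cos 229π/180)/2) = 0.91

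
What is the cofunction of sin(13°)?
sin(13°) = cos(90° - 13°) = cos(77°)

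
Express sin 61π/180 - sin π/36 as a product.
sin 61π/180 - sin π/36 = 2 cos(11π/60) sin(7π/45)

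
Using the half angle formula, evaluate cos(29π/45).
cos(29π/45) = -√((1 + cos 58π/45)/2) = -0.4384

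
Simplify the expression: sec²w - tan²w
sec²w - tan²w = 1 (using Pythagorean identity)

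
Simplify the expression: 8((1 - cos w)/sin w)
8((1 - cos w)/sin w) = 8(tan(w/2)) (using Half angle)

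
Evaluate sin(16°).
sin(16°) = 0.2756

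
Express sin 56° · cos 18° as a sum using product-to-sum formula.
sin 56° cos 18° = (1/2)[sin(56°+18°) + sin(56°-18°)]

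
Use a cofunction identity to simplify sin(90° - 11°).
sin(90° - 11°) = cos(11°)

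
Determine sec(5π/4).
sec(5π/4) = -√2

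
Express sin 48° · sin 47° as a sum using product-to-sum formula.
sin 48° sin 47° = (1/2)[cos(48°-47°) - cos(48°+47°)]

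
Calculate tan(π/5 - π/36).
tan(π/5 - π/36) = (tan π/5 - tan π/36)/(1 + tan π/5 tan π/36) = 0.6009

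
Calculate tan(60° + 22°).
tan(60° + 22°) = (tan 60° + tan 22°)/(1 - tan 60° tan 22°) = 7.115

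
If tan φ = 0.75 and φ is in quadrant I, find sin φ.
sin φ = 0.6 (using tan²φ + 1 = sec²φ)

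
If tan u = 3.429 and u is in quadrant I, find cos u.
cos u = 0.28 (using tan²u + 1 = sec²u)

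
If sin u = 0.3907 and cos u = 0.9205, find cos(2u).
cos(2u) = cos²u - sin²u = 0.6947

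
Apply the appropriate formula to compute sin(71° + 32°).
sin(71° + 32°) = sin 71° cos 32° + cos 71° sin 32° = 0.9744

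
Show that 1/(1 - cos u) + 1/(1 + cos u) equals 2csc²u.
LHS = [(1 + cos u) + (1 - cos u)] / [(1 - cos u)(1 + cos u)] = 2/(1 - cos²u) = 2/sin²u = 2csc²u = RHS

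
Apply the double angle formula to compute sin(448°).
sin(448°) = 2 sin 224° cos 224° = 0.9994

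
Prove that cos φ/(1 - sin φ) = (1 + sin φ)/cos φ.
RHS = (1 + sin φ)(1 - sin φ) / (cos φ(1 - sin φ)) = (1 - sin²φ) / (cos φ(1 - sin φ)) = cos²φ / (cos φ(1 - sin φ)) = cos φ/(1 - sin φ) = LHS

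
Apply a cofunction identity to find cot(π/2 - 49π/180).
cot(π/2 - 49π/180) = tan(49π/180) = 1.15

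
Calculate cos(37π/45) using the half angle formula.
cos(37π/45) = -√((1 + cos 74π/45)/2) = -0.848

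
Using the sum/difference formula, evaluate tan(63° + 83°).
tan(63° + 83°) = (tan 63° + tan 83°)/(1 - tan 63° tan 83°) = -0.6745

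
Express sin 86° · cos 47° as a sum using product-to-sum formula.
sin 86° cos 47° = (1/2)[sin(86°+47°) + sin(86°-47°)]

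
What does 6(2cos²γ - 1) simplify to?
6(2cos²γ - 1) = 6(cos(2γ)) (using Double angle)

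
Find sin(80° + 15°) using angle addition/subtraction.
sin(80° + 15°) = sin 80° cos 15° + cos 80° sin 15° = 0.9962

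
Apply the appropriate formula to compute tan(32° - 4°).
tan(32° - 4°) = (tan 32° - tan 4°)/(1 + tan 32° tan 4°) = 0.5317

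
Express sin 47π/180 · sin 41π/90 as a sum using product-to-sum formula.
sin 47π/180 sin 41π/90 = (1/2)[cos(47π/180-41π/90) - cos(47π/180+41π/90)]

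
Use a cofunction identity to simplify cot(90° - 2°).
cot(90° - 2°) = tan(2°)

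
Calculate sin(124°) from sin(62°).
sin(124°) = 2 sin 62° cos 62° = 0.829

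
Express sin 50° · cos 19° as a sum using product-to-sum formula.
sin 50° cos 19° = (1/2)[sin(50°+19°) + sin(50°-19°)]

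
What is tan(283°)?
tan(283°) = -4.331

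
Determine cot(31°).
cot(31°) = 1.664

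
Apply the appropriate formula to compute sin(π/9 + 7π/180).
sin(π/9 + 7π/180) = sin π/9 cos 7π/180 + cos π/9 sin 7π/180 = 0.454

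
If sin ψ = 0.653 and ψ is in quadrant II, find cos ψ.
cos ψ = -0.7574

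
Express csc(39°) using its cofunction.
csc(39°) = sec(90° - 39°) = sec(51°)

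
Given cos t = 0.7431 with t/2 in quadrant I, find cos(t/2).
cos(t/2) = ±√((1 + cos t)/2); positive since t/2 ∈ QI, so cos(t/2) = 0.9336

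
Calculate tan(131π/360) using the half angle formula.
tan(131π/360) = sin 131π/180 / (1 + cos 131π/180) = 2.194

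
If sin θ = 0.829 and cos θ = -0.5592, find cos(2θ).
cos(2θ) = cos²θ - sin²θ = -0.3745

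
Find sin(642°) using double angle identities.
sin(642°) = 2 sin 321° cos 321° = -0.9781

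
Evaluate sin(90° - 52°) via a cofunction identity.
sin(90° - 52°) = cos(52°) = 0.6157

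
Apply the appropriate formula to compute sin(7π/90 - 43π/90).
sin(7π/90 - 43π/90) = sin 7π/90 cos 43π/90 - cos 7π/90 sin 43π/90 = -0.9511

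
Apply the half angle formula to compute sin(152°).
sin(152°) = √((1 - cos 304°)/2) = 0.4695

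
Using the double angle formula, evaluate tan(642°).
tan(642°) = 2 tan 321° / (1 - tan²321°) = -4.705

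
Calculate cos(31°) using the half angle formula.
cos(31°) = √((1 + cos 62°)/2) = 0.8572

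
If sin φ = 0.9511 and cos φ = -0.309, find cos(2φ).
cos(2φ) = cos²φ - sin²φ = -0.8091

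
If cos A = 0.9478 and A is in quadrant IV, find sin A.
sin A = -0.3189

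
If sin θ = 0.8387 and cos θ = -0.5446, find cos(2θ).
cos(2θ) = cos²θ - sin²θ = -0.4068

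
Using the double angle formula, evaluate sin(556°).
sin(556°) = 2 sin 278° cos 278° = -0.2756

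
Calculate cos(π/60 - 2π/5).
cos(π/60 - 2π/5) = cos π/60 cos 2π/5 + sin π/60 sin 2π/5 = 0.3584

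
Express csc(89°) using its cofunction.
csc(89°) = sec(90° - 89°) = sec(1°)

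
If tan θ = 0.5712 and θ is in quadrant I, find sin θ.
sin θ = 0.496 (using tan²θ + 1 = sec²θ)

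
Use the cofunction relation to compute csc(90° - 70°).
csc(90° - 70°) = sec(70°) = 2.924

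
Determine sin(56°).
sin(56°) = 0.829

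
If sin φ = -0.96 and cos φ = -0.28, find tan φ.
tan φ = sin φ / cos φ = 3.429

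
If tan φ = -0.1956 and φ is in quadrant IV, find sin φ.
sin φ = -0.192 (using tan²φ + 1 = sec²φ)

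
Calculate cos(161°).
cos(161°) = -0.9455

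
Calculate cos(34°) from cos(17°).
cos(34°) = cos²17° - sin²17° = 0.829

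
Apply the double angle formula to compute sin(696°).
sin(696°) = 2 sin 348° cos 348° = -0.4067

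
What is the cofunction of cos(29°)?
cos(29°) = sin(90° - 29°) = sin(61°)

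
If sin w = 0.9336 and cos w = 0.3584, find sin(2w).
sin(2w) = 2 sin w cos w = 0.6692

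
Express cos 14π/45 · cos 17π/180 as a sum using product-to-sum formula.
cos 14π/45 cos 17π/180 = (1/2)[cos(14π/45-17π/180) + cos(14π/45+17π/180)]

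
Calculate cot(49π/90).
cot(49π/90) = -0.1405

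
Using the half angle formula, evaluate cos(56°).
cos(56°) = √((1 + cos 112°)/2) = 0.5592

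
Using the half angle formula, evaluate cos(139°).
cos(139°) = -√((1 + cos 278°)/2) = -0.7547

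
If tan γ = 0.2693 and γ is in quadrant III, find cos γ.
cos γ = -0.9656 (using tan²γ + 1 = sec²γ)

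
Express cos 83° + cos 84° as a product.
cos 83° + cos 84° = 2 cos(83.5°) cos(-0.5°)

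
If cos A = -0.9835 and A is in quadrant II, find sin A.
sin A = 0.1809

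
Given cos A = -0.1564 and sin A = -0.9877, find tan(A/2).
tan(A/2) = sin A / (1 + cos A) = -1.171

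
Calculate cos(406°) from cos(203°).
cos(406°) = cos²203° - sin²203° = 0.6947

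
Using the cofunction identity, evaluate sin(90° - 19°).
sin(90° - 19°) = cos(19°) = 0.9455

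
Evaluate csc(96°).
csc(96°) = 1.006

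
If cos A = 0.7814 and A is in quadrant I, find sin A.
sin A = 0.624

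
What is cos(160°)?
cos(160°) = -0.9397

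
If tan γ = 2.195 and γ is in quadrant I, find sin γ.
sin γ = 0.91 (using tan²γ + 1 = sec²γ)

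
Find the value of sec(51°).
sec(51°) = 1.589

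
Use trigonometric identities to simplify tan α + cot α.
tan α + cot α = sec α csc α (using Quotient identities)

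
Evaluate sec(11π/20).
sec(11π/20) = -6.392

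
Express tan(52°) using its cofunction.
tan(52°) = cot(90° - 52°) = cot(38°)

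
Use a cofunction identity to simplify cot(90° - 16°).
cot(90° - 16°) = tan(16°)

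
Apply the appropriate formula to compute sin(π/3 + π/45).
sin(π/3 + π/45) = sin π/3 cos π/45 + cos π/3 sin π/45 = 0.8988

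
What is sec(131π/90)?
sec(131π/90) = -7.185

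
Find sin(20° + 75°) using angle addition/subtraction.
sin(20° + 75°) = sin 20° cos 75° + cos 20° sin 75° = 0.9962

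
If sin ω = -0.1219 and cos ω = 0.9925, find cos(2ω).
cos(2ω) = cos²ω - sin²ω = 0.9702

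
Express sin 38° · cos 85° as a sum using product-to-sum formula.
sin 38° cos 85° = (1/2)[sin(38°+85°) + sin(38°-85°)]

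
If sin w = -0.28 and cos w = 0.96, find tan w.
tan w = sin w / cos w = -0.2917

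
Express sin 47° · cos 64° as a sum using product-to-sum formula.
sin 47° cos 64° = (1/2)[sin(47°+64°) + sin(47°-64°)]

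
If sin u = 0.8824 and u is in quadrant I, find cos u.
cos u = 0.4705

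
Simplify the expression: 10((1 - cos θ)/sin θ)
10((1 - cos θ)/sin θ) = 10(tan(θ/2)) (using Half angle)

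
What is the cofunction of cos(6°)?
cos(6°) = sin(90° - 6°) = sin(84°)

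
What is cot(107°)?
cot(107°) = -0.3057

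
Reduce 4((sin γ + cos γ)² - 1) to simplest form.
4((sin γ + cos γ)² - 1) = 4(sin(2γ)) (using Pythagorean + double angle)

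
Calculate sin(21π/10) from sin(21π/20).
sin(21π/10) = 2 sin 21π/20 cos 21π/20 = 0.309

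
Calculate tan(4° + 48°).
tan(4° + 48°) = (tan 4° + tan 48°)/(1 - tan 4° tan 48°) = 1.28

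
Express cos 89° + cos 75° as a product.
cos 89° + cos 75° = 2 cos(82°) cos(7°)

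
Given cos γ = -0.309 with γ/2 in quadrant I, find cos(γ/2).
cos(γ/2) = ±√((1 + cos γ)/2); positive since γ/2 ∈ QI, so cos(γ/2) = 0.5878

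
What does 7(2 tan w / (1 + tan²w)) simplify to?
7(2 tan w / (1 + tan²w)) = 7(sin(2w)) (using Double angle)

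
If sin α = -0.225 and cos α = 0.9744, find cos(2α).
cos(2α) = cos²α - sin²α = 0.8988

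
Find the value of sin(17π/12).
sin(17π/12) = -(√6+√2)/4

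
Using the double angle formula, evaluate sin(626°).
sin(626°) = 2 sin 313° cos 313° = -0.9976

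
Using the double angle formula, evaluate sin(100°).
sin(100°) = 2 sin 50° cos 50° = 0.9848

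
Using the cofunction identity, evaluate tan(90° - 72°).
tan(90° - 72°) = cot(72°) = 0.3249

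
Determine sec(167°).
sec(167°) = -1.026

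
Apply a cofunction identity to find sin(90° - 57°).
sin(90° - 57°) = cos(57°) = 0.5446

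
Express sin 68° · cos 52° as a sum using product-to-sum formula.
sin 68° cos 52° = (1/2)[sin(68°+52°) + sin(68°-52°)]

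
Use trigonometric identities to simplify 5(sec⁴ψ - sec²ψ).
5(sec⁴ψ - sec²ψ) = 5(tan⁴ψ + tan²ψ) (using Pythagorean)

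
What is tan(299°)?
tan(299°) = -1.804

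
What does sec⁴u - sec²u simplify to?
sec⁴u - sec²u = tan⁴u + tan²u (using Pythagorean)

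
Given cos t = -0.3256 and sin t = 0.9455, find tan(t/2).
tan(t/2) = sin t / (1 + cos t) = 1.402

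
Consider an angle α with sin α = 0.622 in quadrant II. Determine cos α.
cos α = ±√(1 - sin²α) = -0.783 (negative in QII)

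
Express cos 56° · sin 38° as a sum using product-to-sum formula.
cos 56° sin 38° = (1/2)[sin(56°+38°) - sin(56°-38°)]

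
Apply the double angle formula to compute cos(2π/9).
cos(2π/9) = 1 - 2sin²π/9 = 0.766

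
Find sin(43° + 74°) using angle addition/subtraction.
sin(43° + 74°) = sin 43° cos 74° + cos 43° sin 74° = 0.891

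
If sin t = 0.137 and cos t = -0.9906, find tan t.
tan t = sin t / cos t = -0.1383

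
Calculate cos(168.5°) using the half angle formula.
cos(168.5°) = -√((1 + cos 337°)/2) = -0.9799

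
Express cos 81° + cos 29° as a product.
cos 81° + cos 29° = 2 cos(55°) cos(26°)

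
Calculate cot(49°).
cot(49°) = 0.8693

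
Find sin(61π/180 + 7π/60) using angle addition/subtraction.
sin(61π/180 + 7π/60) = sin 61π/180 cos 7π/60 + cos 61π/180 sin 7π/60 = 0.9903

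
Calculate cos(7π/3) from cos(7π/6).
cos(7π/3) = cos²7π/6 - sin²7π/6 = 1/2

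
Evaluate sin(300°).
sin(300°) = -√3/2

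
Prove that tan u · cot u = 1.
LHS = (sin u/cos u) · (cos u/sin u) = 1 = RHS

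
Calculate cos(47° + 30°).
cos(47° + 30°) = cos 47° cos 30° - sin 47° sin 30° = 0.225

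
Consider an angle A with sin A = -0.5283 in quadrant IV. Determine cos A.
cos A = √(1 - sin²A) = 0.8491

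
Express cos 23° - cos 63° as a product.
cos 23° - cos 63° = -2 sin(43°) sin(-20°)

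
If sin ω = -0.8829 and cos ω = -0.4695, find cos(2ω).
cos(2ω) = cos²ω - sin²ω = -0.5591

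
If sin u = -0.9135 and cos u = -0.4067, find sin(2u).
sin(2u) = 2 sin u cos u = 0.743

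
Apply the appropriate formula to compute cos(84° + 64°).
cos(84° + 64°) = cos 84° cos 64° - sin 84° sin 64° = -0.848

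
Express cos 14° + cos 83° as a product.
cos 14° + cos 83° = 2 cos(48.5°) cos(-34.5°)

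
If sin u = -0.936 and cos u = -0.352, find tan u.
tan u = sin u / cos u = 2.659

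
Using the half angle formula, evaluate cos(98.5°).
cos(98.5°) = -√((1 + cos 197°)/2) = -0.1478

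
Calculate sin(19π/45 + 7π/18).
sin(19π/45 + 7π/18) = sin 19π/45 cos 7π/18 + cos 19π/45 sin 7π/18 = 0.5592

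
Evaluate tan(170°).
tan(170°) = -0.1763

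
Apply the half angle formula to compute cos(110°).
cos(110°) = -√((1 + cos 220°)/2) = -0.342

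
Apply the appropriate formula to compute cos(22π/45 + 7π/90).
cos(22π/45 + 7π/90) = cos 22π/45 cos 7π/90 - sin 22π/45 sin 7π/90 = -0.2079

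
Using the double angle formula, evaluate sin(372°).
sin(372°) = 2 sin 186° cos 186° = 0.2079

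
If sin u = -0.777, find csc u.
csc u = 1/sin u = -1.287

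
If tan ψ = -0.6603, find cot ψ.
cot ψ = 1/tan ψ = -1.514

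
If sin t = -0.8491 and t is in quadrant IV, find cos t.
cos t = 0.5282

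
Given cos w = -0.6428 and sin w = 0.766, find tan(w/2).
tan(w/2) = sin w / (1 + cos w) = 2.144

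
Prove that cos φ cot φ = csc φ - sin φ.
RHS = 1/sin φ - sin φ = (1 - sin²φ)/sin φ = cos²φ/sin φ = cos φ · (cos φ/sin φ) = cos φ cot φ = LHS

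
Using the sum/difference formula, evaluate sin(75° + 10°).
sin(75° + 10°) = sin 75° cos 10° + cos 75° sin 10° = 0.9962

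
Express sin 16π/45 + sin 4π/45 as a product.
sin 16π/45 + sin 4π/45 = 2 sin(2π/9) cos(2π/15)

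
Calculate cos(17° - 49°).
cos(17° - 49°) = cos 17° cos 49° + sin 17° sin 49° = 0.848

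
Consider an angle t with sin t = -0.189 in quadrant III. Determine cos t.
cos t = ±√(1 - sin²t) = -0.982 (negative in QIII)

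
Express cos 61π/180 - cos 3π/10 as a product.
cos 61π/180 - cos 3π/10 = -2 sin(23π/72) sin(7π/360)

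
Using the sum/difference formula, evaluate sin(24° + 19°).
sin(24° + 19°) = sin 24° cos 19° + cos 24° sin 19° = 0.682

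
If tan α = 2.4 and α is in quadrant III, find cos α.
cos α = -0.3846 (using tan²α + 1 = sec²α)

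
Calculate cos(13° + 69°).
cos(13° + 69°) = cos 13° cos 69° - sin 13° sin 69° = 0.1392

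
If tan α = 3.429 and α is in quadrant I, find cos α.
cos α = 0.28 (using tan²α + 1 = sec²α)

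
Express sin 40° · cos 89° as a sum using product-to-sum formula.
sin 40° cos 89° = (1/2)[sin(40°+89°) + sin(40°-89°)]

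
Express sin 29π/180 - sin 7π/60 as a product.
sin 29π/180 - sin 7π/60 = 2 cos(5π/36) sin(π/45)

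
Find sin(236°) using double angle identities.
sin(236°) = 2 sin 118° cos 118° = -0.829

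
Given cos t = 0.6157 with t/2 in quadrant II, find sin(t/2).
sin(t/2) = ±√((1 - cos t)/2); positive since t/2 ∈ QII, so sin(t/2) = 0.4383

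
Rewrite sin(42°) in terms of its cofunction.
sin(42°) = cos(90° - 42°) = cos(48°)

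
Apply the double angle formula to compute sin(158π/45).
sin(158π/45) = 2 sin 79π/45 cos 79π/45 = -0.9994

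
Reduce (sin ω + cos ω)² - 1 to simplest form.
(sin ω + cos ω)² - 1 = sin(2ω) (using Pythagorean + double angle)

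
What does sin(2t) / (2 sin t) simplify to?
sin(2t) / (2 sin t) = cos t (using Double angle)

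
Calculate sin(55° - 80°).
sin(55° - 80°) = sin 55° cos 80° - cos 55° sin 80° = -0.4226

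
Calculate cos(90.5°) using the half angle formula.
cos(90.5°) = -√((1 + cos 181°)/2) = -0.008727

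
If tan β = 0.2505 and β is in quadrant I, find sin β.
sin β = 0.243 (using tan²β + 1 = sec²β)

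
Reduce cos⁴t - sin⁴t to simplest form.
cos⁴t - sin⁴t = cos(2t) (using Factoring + double angle)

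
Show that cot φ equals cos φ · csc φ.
RHS = cos φ · (1/sin φ) = cos φ/sin φ = cot φ = LHS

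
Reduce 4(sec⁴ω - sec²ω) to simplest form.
4(sec⁴ω - sec²ω) = 4(tan⁴ω + tan²ω) (using Pythagorean)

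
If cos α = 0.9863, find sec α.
sec α = 1/cos α = 1.014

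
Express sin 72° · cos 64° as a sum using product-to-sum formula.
sin 72° cos 64° = (1/2)[sin(72°+64°) + sin(72°-64°)]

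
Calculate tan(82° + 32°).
tan(82° + 32°) = (tan 82° + tan 32°)/(1 - tan 82° tan 32°) = -2.246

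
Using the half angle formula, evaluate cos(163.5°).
cos(163.5°) = -√((1 + cos 327°)/2) = -0.9588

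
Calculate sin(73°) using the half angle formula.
sin(73°) = √((1 - cos 146°)/2) = 0.9563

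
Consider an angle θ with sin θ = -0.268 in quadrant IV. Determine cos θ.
cos θ = √(1 - sin²θ) = 0.9634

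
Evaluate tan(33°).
tan(33°) = 0.6494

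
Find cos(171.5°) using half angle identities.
cos(171.5°) = -√((1 + cos 343°)/2) = -0.989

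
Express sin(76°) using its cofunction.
sin(76°) = cos(90° - 76°) = cos(14°)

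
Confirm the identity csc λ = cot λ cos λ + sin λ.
RHS = cos²λ/sin λ + sin λ = (cos²λ + sin²λ)/sin λ = 1/sin λ = csc λ = LHS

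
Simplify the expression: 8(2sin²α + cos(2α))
8(2sin²α + cos(2α)) = 8 (using Double angle)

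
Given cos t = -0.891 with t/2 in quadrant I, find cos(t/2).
cos(t/2) = ±√((1 + cos t)/2); positive since t/2 ∈ QI, so cos(t/2) = 0.2335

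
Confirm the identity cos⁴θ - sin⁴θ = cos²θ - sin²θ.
LHS = (cos²θ - sin²θ)(cos²θ + sin²θ) = (cos²θ - sin²θ) · 1 = cos²θ - sin²θ = RHS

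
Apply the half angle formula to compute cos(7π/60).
cos(7π/60) = √((1 + cos 7π/30)/2) = 0.9336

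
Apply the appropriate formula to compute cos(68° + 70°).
cos(68° + 70°) = cos 68° cos 70° - sin 68° sin 70° = -0.7431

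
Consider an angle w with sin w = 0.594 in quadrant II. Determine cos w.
cos w = ±√(1 - sin²w) = -0.8045 (negative in QII)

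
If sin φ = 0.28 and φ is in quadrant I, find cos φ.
cos φ = 0.96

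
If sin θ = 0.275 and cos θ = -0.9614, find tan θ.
tan θ = sin θ / cos θ = -0.286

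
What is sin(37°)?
sin(37°) = 0.6018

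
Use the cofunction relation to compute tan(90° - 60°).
tan(90° - 60°) = cot(60°) = √3/3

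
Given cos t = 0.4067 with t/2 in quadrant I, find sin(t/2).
sin(t/2) = ±√((1 - cos t)/2); positive since t/2 ∈ QI, so sin(t/2) = 0.5447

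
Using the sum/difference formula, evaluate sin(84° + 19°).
sin(84° + 19°) = sin 84° cos 19° + cos 84° sin 19° = 0.9744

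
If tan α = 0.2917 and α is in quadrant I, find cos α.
cos α = 0.96 (using tan²α + 1 = sec²α)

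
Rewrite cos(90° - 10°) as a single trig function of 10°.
cos(90° - 10°) = sin(10°)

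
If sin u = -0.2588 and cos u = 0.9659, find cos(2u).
cos(2u) = cos²u - sin²u = 0.866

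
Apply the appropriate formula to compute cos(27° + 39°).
cos(27° + 39°) = cos 27° cos 39° - sin 27° sin 39° = 0.4067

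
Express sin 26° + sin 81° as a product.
sin 26° + sin 81° = 2 sin(53.5°) cos(-27.5°)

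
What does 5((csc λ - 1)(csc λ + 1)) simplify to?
5((csc λ - 1)(csc λ + 1)) = 5(cot²λ) (using Diff. of squares)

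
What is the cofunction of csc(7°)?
csc(7°) = sec(90° - 7°) = sec(83°)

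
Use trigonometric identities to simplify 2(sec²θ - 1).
2(sec²θ - 1) = 2(tan²θ) (using Pythagorean identity)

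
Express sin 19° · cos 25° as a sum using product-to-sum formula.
sin 19° cos 25° = (1/2)[sin(19°+25°) + sin(19°-25°)]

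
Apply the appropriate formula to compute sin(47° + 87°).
sin(47° + 87°) = sin 47° cos 87° + cos 47° sin 87° = 0.7193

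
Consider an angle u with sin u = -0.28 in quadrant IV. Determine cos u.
cos u = √(1 - sin²u) = 0.96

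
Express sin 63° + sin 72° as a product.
sin 63° + sin 72° = 2 sin(67.5°) cos(-4.5°)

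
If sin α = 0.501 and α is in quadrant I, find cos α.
cos α = 0.8654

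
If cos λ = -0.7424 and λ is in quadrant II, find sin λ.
sin λ = 0.67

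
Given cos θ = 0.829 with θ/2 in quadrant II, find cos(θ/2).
cos(θ/2) = ±√((1 + cos θ)/2); negative since θ/2 ∈ QII, so cos(θ/2) = -0.9563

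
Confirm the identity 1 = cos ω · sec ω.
RHS = cos ω · (1/cos ω) = 1 = LHS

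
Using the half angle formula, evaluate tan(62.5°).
tan(62.5°) = sin 125° / (1 + cos 125°) = 1.921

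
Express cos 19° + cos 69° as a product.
cos 19° + cos 69° = 2 cos(44°) cos(-25°)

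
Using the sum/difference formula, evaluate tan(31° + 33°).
tan(31° + 33°) = (tan 31° + tan 33°)/(1 - tan 31° tan 33°) = 2.05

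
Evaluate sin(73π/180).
sin(73π/180) = 0.9563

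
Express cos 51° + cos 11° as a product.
cos 51° + cos 11° = 2 cos(31°) cos(20°)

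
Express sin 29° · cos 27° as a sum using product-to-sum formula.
sin 29° cos 27° = (1/2)[sin(29°+27°) + sin(29°-27°)]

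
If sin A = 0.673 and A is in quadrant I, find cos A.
cos A = 0.7396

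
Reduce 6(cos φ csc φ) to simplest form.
6(cos φ csc φ) = 6(cot φ) (using Reciprocal + quotient)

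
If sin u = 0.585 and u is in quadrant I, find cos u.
cos u = 0.811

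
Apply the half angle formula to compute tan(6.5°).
tan(6.5°) = sin 13° / (1 + cos 13°) = 0.1139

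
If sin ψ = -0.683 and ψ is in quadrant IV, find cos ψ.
cos ψ = 0.7304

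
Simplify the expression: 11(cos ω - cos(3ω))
11(cos ω - cos(3ω)) = 11(2 sin(2ω) sin ω) (using Sum-to-product)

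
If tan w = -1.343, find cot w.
cot w = 1/tan w = -0.7446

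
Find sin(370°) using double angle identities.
sin(370°) = 2 sin 185° cos 185° = 0.1736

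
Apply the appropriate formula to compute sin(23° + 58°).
sin(23° + 58°) = sin 23° cos 58° + cos 23° sin 58° = 0.9877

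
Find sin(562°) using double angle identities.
sin(562°) = 2 sin 281° cos 281° = -0.3746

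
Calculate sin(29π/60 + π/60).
sin(29π/60 + π/60) = sin 29π/60 cos π/60 + cos 29π/60 sin π/60 = 1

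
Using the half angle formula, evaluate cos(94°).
cos(94°) = -√((1 + cos 188°)/2) = -0.06976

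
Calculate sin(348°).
sin(348°) = -0.2079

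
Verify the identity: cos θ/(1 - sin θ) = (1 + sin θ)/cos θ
RHS = (1 + sin θ)(1 - sin θ) / (cos θ(1 - sin θ)) = (1 - sin²θ) / (cos θ(1 - sin θ)) = cos²θ / (cos θ(1 - sin θ)) = cos θ/(1 - sin θ) = LHS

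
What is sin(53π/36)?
sin(53π/36) = -0.9962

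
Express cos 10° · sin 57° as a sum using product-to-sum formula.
cos 10° sin 57° = (1/2)[sin(10°+57°) - sin(10°-57°)]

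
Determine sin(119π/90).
sin(119π/90) = -0.848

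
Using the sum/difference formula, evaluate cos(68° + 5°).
cos(68° + 5°) = cos 68° cos 5° - sin 68° sin 5° = 0.2924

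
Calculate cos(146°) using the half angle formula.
cos(146°) = -√((1 + cos 292°)/2) = -0.829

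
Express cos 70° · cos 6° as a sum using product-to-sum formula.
cos 70° cos 6° = (1/2)[cos(70°-6°) + cos(70°+6°)]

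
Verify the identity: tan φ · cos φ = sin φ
LHS = (sin φ/cos φ) · cos φ = sin φ = RHS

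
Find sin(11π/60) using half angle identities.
sin(11π/60) = √((1 - cos 11π/30)/2) = 0.5446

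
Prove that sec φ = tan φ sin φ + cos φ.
RHS = sin²φ/cos φ + cos φ = (sin²φ + cos²φ)/cos φ = 1/cos φ = sec φ = LHS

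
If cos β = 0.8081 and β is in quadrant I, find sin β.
sin β = 0.589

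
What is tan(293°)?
tan(293°) = -2.356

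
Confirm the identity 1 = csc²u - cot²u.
RHS = 1/sin²u - cos²u/sin²u = (1 - cos²u)/sin²u = sin²u/sin²u = 1 = LHS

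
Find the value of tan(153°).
tan(153°) = -0.5095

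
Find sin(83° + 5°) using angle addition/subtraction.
sin(83° + 5°) = sin 83° cos 5° + cos 83° sin 5° = 0.9994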